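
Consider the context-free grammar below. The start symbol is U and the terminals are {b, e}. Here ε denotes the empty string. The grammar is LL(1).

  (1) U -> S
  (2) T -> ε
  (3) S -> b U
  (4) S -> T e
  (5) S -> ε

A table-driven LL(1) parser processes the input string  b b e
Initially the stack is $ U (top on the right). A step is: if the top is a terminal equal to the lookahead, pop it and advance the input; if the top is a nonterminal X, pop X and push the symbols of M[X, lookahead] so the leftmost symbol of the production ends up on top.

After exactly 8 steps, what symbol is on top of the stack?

     Stack  Input    Action
  1  $ U    b b e $  expand U -> S
  2  $ S    b b e $  expand S -> b U
  3  $ U b  b b e $  match b
  4  $ U    b e $    expand U -> S
  5  $ S    b e $    expand S -> b U
  6  $ U b  b e $    match b
  7  $ U    e $      expand U -> S
  8  $ S    e $      expand S -> T e
Stack after step 8: $ e T (top = T).

T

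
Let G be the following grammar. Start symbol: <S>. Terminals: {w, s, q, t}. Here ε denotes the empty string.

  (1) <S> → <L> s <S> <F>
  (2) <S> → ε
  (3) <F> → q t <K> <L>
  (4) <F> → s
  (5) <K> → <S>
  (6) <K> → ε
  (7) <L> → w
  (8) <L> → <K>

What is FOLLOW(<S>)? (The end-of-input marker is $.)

FIRST(<F>): from <F>→q t <K> <L> we get {q}; from <F>→s we get {s}. So FIRST(<F>) = {q, s}.
FIRST(<S>): from <S>→<L> s <S> <F> we get {s, w}; from <S>→ε we get {ε}. So FIRST(<S>) = {ε, s, w}.
FIRST(<K>): from <K>→<S> we get {ε, s, w}; from <K>→ε we get {ε}. So FIRST(<K>) = {ε, s, w}.
FIRST(<L>): from <L>→w we get {w}; from <L>→<K> we get {ε, s, w}. So FIRST(<L>) = {ε, s, w}.
FOLLOW(<S>) includes $ since <S> is the start symbol.
FOLLOW(<S>): in <S>→<L> s <S> <F>, <S> is followed by <F> with FIRST {q, s}; in <K>→<S>, the suffix after <S> is empty, so FOLLOW(<S>) ⊇ FOLLOW(<K>) = {$, q, s, w}. Thus FOLLOW(<S>) = {$, q, s, w}.
FOLLOW(<F>): in <S>→<L> s <S> <F>, the suffix after <F> is empty, so FOLLOW(<F>) ⊇ FOLLOW(<S>) = {$, q, s, w}. Thus FOLLOW(<F>) = {$, q, s, w}.
FOLLOW(<L>): in <S>→<L> s <S> <F>, <L> is followed by s <S> <F> with FIRST {s}; in <F>→q t <K> <L>, the suffix after <L> is empty, so FOLLOW(<L>) ⊇ FOLLOW(<F>) = {$, q, s, w}. Thus FOLLOW(<L>) = {$, q, s, w}.
FOLLOW(<K>): in <F>→q t <K> <L>, <K> is followed by <L> with FIRST {ε, s, w}; in <F>→q t <K> <L>, the suffix after <K> is nullable, so FOLLOW(<K>) ⊇ FOLLOW(<F>) = {$, q, s, w}; in <L>→<K>, the suffix after <K> is empty, so FOLLOW(<K>) ⊇ FOLLOW(<L>) = {$, q, s, w}. Thus FOLLOW(<K>) = {$, q, s, w}.

{$, q, s, w}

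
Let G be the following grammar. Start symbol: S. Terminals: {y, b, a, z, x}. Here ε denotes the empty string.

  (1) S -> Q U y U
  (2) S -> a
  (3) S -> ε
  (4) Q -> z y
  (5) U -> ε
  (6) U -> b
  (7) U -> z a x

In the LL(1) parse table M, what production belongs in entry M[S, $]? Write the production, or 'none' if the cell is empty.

S -> ε

FIRST(Q) = {z}
FIRST(U) = {ε, b, z}
FIRST(S) = {ε, a, z}  (via Q U y U)
FOLLOW(S) includes $ since S is the start symbol.
FOLLOW(S): S appears on no right-hand side. Thus FOLLOW(S) = {$}.
For S -> Q U y U: FIRST(Q U y U) = {z}, so it goes in M[S, t] for t ∈ {z}.
For S -> a: FIRST(a) = {a}, so it goes in M[S, t] for t ∈ {a}.
For S -> ε: FIRST(ε) = {ε}, so it goes in M[S, t] for t ∈ {}; since ε ∈ FIRST, also for every t ∈ FOLLOW(S) = {$}.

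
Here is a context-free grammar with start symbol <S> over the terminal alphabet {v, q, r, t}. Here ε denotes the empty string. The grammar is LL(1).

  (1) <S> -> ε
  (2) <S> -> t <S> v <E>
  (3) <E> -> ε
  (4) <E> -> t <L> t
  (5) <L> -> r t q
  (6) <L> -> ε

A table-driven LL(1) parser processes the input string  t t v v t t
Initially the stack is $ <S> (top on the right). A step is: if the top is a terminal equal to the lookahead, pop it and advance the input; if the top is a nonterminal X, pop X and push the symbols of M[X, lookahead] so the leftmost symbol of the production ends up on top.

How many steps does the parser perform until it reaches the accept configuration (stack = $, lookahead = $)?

      Stack                Input          Action
   1  $ <S>                t t v v t t $  expand <S> -> t <S> v <E>
   2  $ <E> v <S> t        t t v v t t $  match t
   3  $ <E> v <S>          t v v t t $    expand <S> -> t <S> v <E>
   4  $ <E> v <E> v <S> t  t v v t t $    match t
   5  $ <E> v <E> v <S>    v v t t $      expand <S> -> ε
   6  $ <E> v <E> v        v v t t $      match v
   7  $ <E> v <E>          v t t $        expand <E> -> ε
   8  $ <E> v              v t t $        match v
   9  $ <E>                t t $          expand <E> -> t <L> t
  10  $ t <L> t            t t $          match t
  11  $ t <L>              t $            expand <L> -> ε
  12  $ t                  t $            match t
Accept reached after 12 steps.

12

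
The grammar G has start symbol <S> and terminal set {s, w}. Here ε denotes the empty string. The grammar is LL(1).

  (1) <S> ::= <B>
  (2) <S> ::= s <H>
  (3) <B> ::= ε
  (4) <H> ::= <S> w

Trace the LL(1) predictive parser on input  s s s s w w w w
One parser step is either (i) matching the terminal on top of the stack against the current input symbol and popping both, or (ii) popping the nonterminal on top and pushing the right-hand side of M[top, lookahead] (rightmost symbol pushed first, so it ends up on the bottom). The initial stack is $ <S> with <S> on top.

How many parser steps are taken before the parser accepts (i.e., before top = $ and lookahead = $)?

18

      Stack          Input              Action
   1  $ <S>          s s s s w w w w $  expand <S> ::= s <H>
   2  $ <H> s        s s s s w w w w $  match s
   3  $ <H>          s s s w w w w $    expand <H> ::= <S> w
   4  $ w <S>        s s s w w w w $    expand <S> ::= s <H>
   5  $ w <H> s      s s s w w w w $    match s
   6  $ w <H>        s s w w w w $      expand <H> ::= <S> w
   7  $ w w <S>      s s w w w w $      expand <S> ::= s <H>
   8  $ w w <H> s    s s w w w w $      match s
   9  $ w w <H>      s w w w w $        expand <H> ::= <S> w
  10  $ w w w <S>    s w w w w $        expand <S> ::= s <H>
  11  $ w w w <H> s  s w w w w $        match s
  12  $ w w w <H>    w w w w $          expand <H> ::= <S> w
  13  $ w w w w <S>  w w w w $          expand <S> ::= <B>
  14  $ w w w w <B>  w w w w $          expand <B> ::= ε
  15  $ w w w w      w w w w $          match w
  16  $ w w w        w w w $            match w
  17  $ w w          w w $              match w
  18  $ w            w $                match w
Accept reached after 18 steps.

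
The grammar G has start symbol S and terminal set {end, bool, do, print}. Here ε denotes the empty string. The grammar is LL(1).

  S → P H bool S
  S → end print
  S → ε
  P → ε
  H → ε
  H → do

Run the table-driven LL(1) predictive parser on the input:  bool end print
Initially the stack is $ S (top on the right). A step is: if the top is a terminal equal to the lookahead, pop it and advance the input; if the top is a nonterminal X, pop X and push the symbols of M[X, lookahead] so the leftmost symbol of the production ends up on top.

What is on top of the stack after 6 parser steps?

     Stack         Input             Action
  1  $ S           bool end print $  expand S → P H bool S
  2  $ S bool H P  bool end print $  expand P → ε
  3  $ S bool H    bool end print $  expand H → ε
  4  $ S bool      bool end print $  match bool
  5  $ S           end print $       expand S → end print
  6  $ print end   end print $       match end
Stack after step 6: $ print (top = print).

print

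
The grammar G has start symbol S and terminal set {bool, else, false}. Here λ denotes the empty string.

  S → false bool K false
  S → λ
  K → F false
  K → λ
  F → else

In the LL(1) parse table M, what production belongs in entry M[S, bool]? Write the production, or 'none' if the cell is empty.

none

FIRST(S): from S→false bool K false we get {false}; from S→λ we get {λ}. So FIRST(S) = {λ, false}.
FIRST(F): from F→else we get {else}. So FIRST(F) = {else}.
FIRST(K): from K→F false we get {else}; from K→λ we get {λ}. So FIRST(K) = {λ, else}.
FOLLOW(S) includes $ since S is the start symbol.
FOLLOW(S): S appears on no right-hand side. Thus FOLLOW(S) = {$}.
For S → false bool K false: FIRST(false bool K false) = {false}, so it goes in M[S, t] for t ∈ {false}.
For S → λ: FIRST(λ) = {λ}, so it goes in M[S, t] for t ∈ {}; since λ ∈ FIRST, also for every t ∈ FOLLOW(S) = {$}.
None of these place a production in M[S, bool].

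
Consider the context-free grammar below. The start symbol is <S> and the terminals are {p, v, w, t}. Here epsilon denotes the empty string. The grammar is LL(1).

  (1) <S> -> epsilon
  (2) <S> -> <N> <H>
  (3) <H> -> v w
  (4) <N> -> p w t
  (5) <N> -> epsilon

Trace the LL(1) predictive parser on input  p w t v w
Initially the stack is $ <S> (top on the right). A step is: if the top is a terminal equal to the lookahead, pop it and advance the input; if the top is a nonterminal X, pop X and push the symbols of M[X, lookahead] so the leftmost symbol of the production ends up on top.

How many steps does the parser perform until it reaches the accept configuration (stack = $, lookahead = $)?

     Stack        Input        Action
  1  $ <S>        p w t v w $  expand <S> -> <N> <H>
  2  $ <H> <N>    p w t v w $  expand <N> -> p w t
  3  $ <H> t w p  p w t v w $  match p
  4  $ <H> t w    w t v w $    match w
  5  $ <H> t      t v w $      match t
  6  $ <H>        v w $        expand <H> -> v w
  7  $ w v        v w $        match v
  8  $ w          w $          match w
Accept reached after 8 steps.

8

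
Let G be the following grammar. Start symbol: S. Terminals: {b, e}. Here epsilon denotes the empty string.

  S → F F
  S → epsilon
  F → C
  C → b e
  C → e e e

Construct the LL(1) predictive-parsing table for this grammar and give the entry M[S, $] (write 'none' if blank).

S → epsilon

FIRST(C) = {b, e}
FIRST(F) = {b, e}  (via C)
FIRST(S) = {epsilon, b, e}  (via F F)
FOLLOW(S) includes $ since S is the start symbol.
FOLLOW(S): S appears on no right-hand side. Thus FOLLOW(S) = {$}.
For S → F F: FIRST(F F) = {b, e}, so it goes in M[S, t] for t ∈ {b, e}.
For S → epsilon: FIRST(epsilon) = {epsilon}, so it goes in M[S, t] for t ∈ {}; since epsilon ∈ FIRST, also for every t ∈ FOLLOW(S) = {$}.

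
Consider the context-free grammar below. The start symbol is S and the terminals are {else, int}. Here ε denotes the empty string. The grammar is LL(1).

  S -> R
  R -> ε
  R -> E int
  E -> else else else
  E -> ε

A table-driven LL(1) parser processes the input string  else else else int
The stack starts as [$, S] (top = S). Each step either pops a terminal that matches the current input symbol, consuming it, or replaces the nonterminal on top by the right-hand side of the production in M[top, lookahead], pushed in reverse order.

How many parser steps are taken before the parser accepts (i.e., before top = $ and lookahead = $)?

7

     Stack                 Input                 Action
  1  $ S                   else else else int $  expand S -> R
  2  $ R                   else else else int $  expand R -> E int
  3  $ int E               else else else int $  expand E -> else else else
  4  $ int else else else  else else else int $  match else
  5  $ int else else       else else int $       match else
  6  $ int else            else int $            match else
  7  $ int                 int $                 match int
Accept reached after 7 steps.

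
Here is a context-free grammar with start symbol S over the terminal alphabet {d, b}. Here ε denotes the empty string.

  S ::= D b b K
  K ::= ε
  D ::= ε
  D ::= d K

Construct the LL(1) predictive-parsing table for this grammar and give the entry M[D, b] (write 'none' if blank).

D ::= ε

FIRST(K) = {ε}
FIRST(D) = {ε, d}
FIRST(S) = {b, d}  (via D b b K)
FOLLOW(S) includes $ since S is the start symbol.
FOLLOW(D): in S::=D b b K, D is followed by b b K with FIRST {b}. Thus FOLLOW(D) = {b}.
For D ::= ε: FIRST(ε) = {ε}, so it goes in M[D, t] for t ∈ {}; since ε ∈ FIRST, also for every t ∈ FOLLOW(D) = {b}.
For D ::= d K: FIRST(d K) = {d}, so it goes in M[D, t] for t ∈ {d}.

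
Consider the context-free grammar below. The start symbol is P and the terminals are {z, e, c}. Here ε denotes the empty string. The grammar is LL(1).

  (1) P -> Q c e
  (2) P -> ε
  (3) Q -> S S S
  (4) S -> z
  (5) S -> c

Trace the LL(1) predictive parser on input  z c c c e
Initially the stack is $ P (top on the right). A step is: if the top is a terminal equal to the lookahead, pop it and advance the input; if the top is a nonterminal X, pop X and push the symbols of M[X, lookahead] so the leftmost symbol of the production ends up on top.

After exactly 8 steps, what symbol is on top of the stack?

step 1: stack=$ P  input=z c c c e $  — expand P -> Q c e
step 2: stack=$ e c Q  input=z c c c e $  — expand Q -> S S S
step 3: stack=$ e c S S S  input=z c c c e $  — expand S -> z
step 4: stack=$ e c S S z  input=z c c c e $  — match z
step 5: stack=$ e c S S  input=c c c e $  — expand S -> c
step 6: stack=$ e c S c  input=c c c e $  — match c
step 7: stack=$ e c S  input=c c e $  — expand S -> c
step 8: stack=$ e c c  input=c c e $  — match c
Stack after step 8: $ e c (top = c).

c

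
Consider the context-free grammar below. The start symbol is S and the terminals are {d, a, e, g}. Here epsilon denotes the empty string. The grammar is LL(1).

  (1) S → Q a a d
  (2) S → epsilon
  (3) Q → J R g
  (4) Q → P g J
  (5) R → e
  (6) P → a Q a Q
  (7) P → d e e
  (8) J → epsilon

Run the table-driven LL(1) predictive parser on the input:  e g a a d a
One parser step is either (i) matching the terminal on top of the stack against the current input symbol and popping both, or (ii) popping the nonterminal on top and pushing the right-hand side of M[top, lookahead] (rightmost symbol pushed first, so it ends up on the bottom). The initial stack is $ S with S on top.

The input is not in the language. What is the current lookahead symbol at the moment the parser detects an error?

a

step 1: stack=$ S  input=e g a a d a $  — expand S → Q a a d
step 2: stack=$ d a a Q  input=e g a a d a $  — expand Q → J R g
step 3: stack=$ d a a g R J  input=e g a a d a $  — expand J → epsilon
step 4: stack=$ d a a g R  input=e g a a d a $  — expand R → e
step 5: stack=$ d a a g e  input=e g a a d a $  — match e
step 6: stack=$ d a a g  input=g a a d a $  — match g
step 7: stack=$ d a a  input=a a d a $  — match a
step 8: stack=$ d a  input=a d a $  — match a
step 9: stack=$ d  input=d a $  — match d
step 10: stack=$  input=a $  — error: stack empty but input remains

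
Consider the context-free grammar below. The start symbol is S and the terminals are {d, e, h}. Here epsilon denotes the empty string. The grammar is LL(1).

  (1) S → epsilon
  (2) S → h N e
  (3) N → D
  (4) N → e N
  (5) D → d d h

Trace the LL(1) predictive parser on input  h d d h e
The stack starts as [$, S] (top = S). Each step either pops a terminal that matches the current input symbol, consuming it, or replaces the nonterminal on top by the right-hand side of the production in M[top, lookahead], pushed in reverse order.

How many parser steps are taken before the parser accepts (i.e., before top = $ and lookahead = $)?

8

step 1: stack=$ S  input=h d d h e $  — expand S → h N e
step 2: stack=$ e N h  input=h d d h e $  — match h
step 3: stack=$ e N  input=d d h e $  — expand N → D
step 4: stack=$ e D  input=d d h e $  — expand D → d d h
step 5: stack=$ e h d d  input=d d h e $  — match d
step 6: stack=$ e h d  input=d h e $  — match d
step 7: stack=$ e h  input=h e $  — match h
step 8: stack=$ e  input=e $  — match e
Accept reached after 8 steps.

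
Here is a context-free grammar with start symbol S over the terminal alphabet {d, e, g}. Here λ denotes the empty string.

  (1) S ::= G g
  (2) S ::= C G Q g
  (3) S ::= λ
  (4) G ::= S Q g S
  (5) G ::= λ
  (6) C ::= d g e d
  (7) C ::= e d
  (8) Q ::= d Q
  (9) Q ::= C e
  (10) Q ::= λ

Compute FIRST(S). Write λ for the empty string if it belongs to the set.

{λ, d, e, g}

FIRST(C): from C::=d g e d we get {d}; from C::=e d we get {e}. So FIRST(C) = {d, e}.
FIRST(Q): from Q::=d Q we get {d}; from Q::=C e we get {d, e}; from Q::=λ we get {λ}. So FIRST(Q) = {λ, d, e}.
FIRST(S): from S::=G g we get {d, e, g}; from S::=C G Q g we get {d, e}; from S::=λ we get {λ}. So FIRST(S) = {λ, d, e, g}.
FIRST(G): from G::=S Q g S we get {d, e, g}; from G::=λ we get {λ}. So FIRST(G) = {λ, d, e, g}.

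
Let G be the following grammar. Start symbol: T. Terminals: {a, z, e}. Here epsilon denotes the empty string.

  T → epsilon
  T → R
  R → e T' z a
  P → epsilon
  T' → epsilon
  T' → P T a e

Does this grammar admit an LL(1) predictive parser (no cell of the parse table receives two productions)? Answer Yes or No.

Yes

FIRST(T) = {epsilon, e}
FIRST(R) = {e}
FIRST(P) = {epsilon}
FIRST(T') = {epsilon, a, e}
FOLLOW(T) = {$, a}
FOLLOW(R) = {$, a}
FOLLOW(P) = {a, e}
FOLLOW(T') = {z}
Each cell of M receives at most one production.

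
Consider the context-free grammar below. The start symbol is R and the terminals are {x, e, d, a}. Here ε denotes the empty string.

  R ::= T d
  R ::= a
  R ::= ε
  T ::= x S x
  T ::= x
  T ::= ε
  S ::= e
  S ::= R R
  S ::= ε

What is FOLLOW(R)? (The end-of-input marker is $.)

{$, a, d, x}

FIRST(T) = {ε, x}
FIRST(R) = {ε, a, d, x}  (via T d)
FIRST(S) = {ε, a, d, e, x}  (via R R)
FOLLOW(R) includes $ since R is the start symbol.
FOLLOW(T): in R::=T d, T is followed by d with FIRST {d}. Thus FOLLOW(T) = {d}.
FOLLOW(S): in T::=x S x, S is followed by x with FIRST {x}. Thus FOLLOW(S) = {x}.
FOLLOW(R): in S::=R R (occurrence 1), R is followed by R with FIRST {ε, a, d, x}; in S::=R R (occurrence 1), the suffix after R is nullable, so FOLLOW(R) ⊇ FOLLOW(S) = {x}; in S::=R R (occurrence 2), the suffix after R is empty, so FOLLOW(R) ⊇ FOLLOW(S) = {x}. Thus FOLLOW(R) = {$, a, d, x}.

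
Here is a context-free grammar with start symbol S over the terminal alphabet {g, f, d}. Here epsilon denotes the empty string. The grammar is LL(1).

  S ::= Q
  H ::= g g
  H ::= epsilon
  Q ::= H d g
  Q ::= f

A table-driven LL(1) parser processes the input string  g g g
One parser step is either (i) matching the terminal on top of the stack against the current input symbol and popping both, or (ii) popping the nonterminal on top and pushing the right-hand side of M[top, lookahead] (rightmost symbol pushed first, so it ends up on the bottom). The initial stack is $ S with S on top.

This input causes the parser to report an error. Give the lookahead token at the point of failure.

g

step 1: stack=$ S  input=g g g $  — expand S ::= Q
step 2: stack=$ Q  input=g g g $  — expand Q ::= H d g
step 3: stack=$ g d H  input=g g g $  — expand H ::= g g
step 4: stack=$ g d g g  input=g g g $  — match g
step 5: stack=$ g d g  input=g g $  — match g
step 6: stack=$ g d  input=g $  — error: top is terminal d but lookahead is g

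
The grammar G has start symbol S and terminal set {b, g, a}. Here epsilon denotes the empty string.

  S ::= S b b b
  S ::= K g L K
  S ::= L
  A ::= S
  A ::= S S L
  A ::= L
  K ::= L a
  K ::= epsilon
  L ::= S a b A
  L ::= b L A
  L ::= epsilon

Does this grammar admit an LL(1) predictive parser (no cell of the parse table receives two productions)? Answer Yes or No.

FIRST(S) = {epsilon, a, b, g}
FIRST(A) = {epsilon, a, b, g}
FIRST(K) = {epsilon, a, b, g}
FIRST(L) = {epsilon, a, b, g}
FOLLOW(S) = {$, a, b, g}
FOLLOW(A) = {$, a, b, g}
FOLLOW(K) = {$, a, b, g}
FOLLOW(L) = {$, a, b, g}
Cell M[A, $] receives both A ::= S and A ::= S S L and A ::= L — the grammar is not LL(1).

No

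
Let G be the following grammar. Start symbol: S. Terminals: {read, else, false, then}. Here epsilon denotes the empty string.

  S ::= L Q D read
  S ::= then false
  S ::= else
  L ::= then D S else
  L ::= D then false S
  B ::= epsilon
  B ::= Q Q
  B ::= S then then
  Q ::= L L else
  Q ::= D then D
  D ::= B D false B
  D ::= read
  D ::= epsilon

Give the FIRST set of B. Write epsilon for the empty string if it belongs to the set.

{epsilon, else, false, read, then}

FIRST(S): from S::=L Q D read we get {else, false, read, then}; from S::=then false we get {then}; from S::=else we get {else}. So FIRST(S) = {else, false, read, then}.
FIRST(L): from L::=then D S else we get {then}; from L::=D then false S we get {else, false, read, then}. So FIRST(L) = {else, false, read, then}.
FIRST(B): from B::=epsilon we get {epsilon}; from B::=Q Q we get {else, false, read, then}; from B::=S then then we get {else, false, read, then}. So FIRST(B) = {epsilon, else, false, read, then}.
FIRST(D): from D::=B D false B we get {else, false, read, then}; from D::=read we get {read}; from D::=epsilon we get {epsilon}. So FIRST(D) = {epsilon, else, false, read, then}.
FIRST(Q): from Q::=L L else we get {else, false, read, then}; from Q::=D then D we get {else, false, read, then}. So FIRST(Q) = {else, false, read, then}.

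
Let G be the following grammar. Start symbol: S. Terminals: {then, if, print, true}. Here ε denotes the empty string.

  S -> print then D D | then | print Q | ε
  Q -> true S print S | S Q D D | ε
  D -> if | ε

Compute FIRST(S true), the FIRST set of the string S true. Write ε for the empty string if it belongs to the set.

FIRST(S): from S->print then D D we get {print}; from S->then we get {then}; from S->print Q we get {print}; from S->ε we get {ε}. So FIRST(S) = {ε, print, then}.
FIRST(D): from D->if we get {if}; from D->ε we get {ε}. So FIRST(D) = {ε, if}.
FIRST(Q): from Q->true S print S we get {true}; from Q->S Q D D we get {ε, if, print, then, true}; from Q->ε we get {ε}. So FIRST(Q) = {ε, if, print, then, true}.
FIRST(S true): take FIRST of each symbol in turn, carrying on past any symbol whose FIRST contains ε; result {print, then, true}.

{print, then, true}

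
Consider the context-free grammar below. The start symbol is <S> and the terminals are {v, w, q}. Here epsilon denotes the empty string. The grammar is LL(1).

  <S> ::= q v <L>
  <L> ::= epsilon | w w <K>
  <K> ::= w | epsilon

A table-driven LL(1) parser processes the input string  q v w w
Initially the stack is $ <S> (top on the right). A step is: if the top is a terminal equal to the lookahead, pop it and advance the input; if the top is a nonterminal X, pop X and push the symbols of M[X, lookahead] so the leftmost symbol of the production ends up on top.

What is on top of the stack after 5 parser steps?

w

     Stack      Input      Action
  1  $ <S>      q v w w $  expand <S> ::= q v <L>
  2  $ <L> v q  q v w w $  match q
  3  $ <L> v    v w w $    match v
  4  $ <L>      w w $      expand <L> ::= w w <K>
  5  $ <K> w w  w w $      match w
Stack after step 5: $ <K> w (top = w).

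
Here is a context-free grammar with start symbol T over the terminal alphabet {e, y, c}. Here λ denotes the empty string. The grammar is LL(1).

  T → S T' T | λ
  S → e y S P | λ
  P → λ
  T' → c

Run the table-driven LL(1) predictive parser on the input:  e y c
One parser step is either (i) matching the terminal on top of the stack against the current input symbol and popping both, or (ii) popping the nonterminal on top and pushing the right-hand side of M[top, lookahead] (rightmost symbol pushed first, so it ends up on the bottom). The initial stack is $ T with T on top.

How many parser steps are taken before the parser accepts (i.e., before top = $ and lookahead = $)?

9

step 1: stack=$ T  input=e y c $  — expand T → S T' T
step 2: stack=$ T T' S  input=e y c $  — expand S → e y S P
step 3: stack=$ T T' P S y e  input=e y c $  — match e
step 4: stack=$ T T' P S y  input=y c $  — match y
step 5: stack=$ T T' P S  input=c $  — expand S → λ
step 6: stack=$ T T' P  input=c $  — expand P → λ
step 7: stack=$ T T'  input=c $  — expand T' → c
step 8: stack=$ T c  input=c $  — match c
step 9: stack=$ T  input=$  — expand T → λ
Accept reached after 9 steps.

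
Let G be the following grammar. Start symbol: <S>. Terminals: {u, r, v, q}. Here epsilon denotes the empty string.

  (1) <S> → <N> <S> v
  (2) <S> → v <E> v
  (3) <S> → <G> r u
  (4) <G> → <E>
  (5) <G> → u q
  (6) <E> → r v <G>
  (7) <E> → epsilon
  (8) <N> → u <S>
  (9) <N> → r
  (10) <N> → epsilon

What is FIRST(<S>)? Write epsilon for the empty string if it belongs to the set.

FIRST(<E>) = {epsilon, r}
FIRST(<N>) = {epsilon, r, u}
FIRST(<G>) = {epsilon, r, u}  (via <E>)
FIRST(<S>) = {r, u, v}  (via <N> <S> v, <G> r u)

{r, u, v}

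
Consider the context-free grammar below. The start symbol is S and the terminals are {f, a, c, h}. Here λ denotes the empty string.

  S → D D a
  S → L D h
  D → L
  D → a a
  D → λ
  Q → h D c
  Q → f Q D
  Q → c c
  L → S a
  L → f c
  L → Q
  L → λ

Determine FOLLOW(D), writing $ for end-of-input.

FIRST(Q): from Q→h D c we get {h}; from Q→f Q D we get {f}; from Q→c c we get {c}. So FIRST(Q) = {c, f, h}.
FIRST(S): from S→D D a we get {a, c, f, h}; from S→L D h we get {a, c, f, h}. So FIRST(S) = {a, c, f, h}.
FIRST(L): from L→S a we get {a, c, f, h}; from L→f c we get {f}; from L→Q we get {c, f, h}; from L→λ we get {λ}. So FIRST(L) = {λ, a, c, f, h}.
FIRST(D): from D→L we get {λ, a, c, f, h}; from D→a a we get {a}; from D→λ we get {λ}. So FIRST(D) = {λ, a, c, f, h}.
FOLLOW(S) includes $ since S is the start symbol.
FOLLOW(S): in L→S a, S is followed by a with FIRST {a}. Thus FOLLOW(S) = {$, a}.
FOLLOW(D): in S→D D a (occurrence 1), D is followed by D a with FIRST {a, c, f, h}; in S→D D a (occurrence 2), D is followed by a with FIRST {a}; in S→L D h, D is followed by h with FIRST {h}; in Q→h D c, D is followed by c with FIRST {c}; in Q→f Q D, the suffix after D is empty, so FOLLOW(D) ⊇ FOLLOW(Q) = {a, c, f, h}. Thus FOLLOW(D) = {a, c, f, h}.
FOLLOW(L): in S→L D h, L is followed by D h with FIRST {a, c, f, h}; in D→L, the suffix after L is empty, so FOLLOW(L) ⊇ FOLLOW(D) = {a, c, f, h}. Thus FOLLOW(L) = {a, c, f, h}.
FOLLOW(Q): in Q→f Q D, Q is followed by D with FIRST {λ, a, c, f, h}; in Q→f Q D, the suffix after Q is nullable (adds nothing new); in L→Q, the suffix after Q is empty, so FOLLOW(Q) ⊇ FOLLOW(L) = {a, c, f, h}. Thus FOLLOW(Q) = {a, c, f, h}.

{a, c, f, h}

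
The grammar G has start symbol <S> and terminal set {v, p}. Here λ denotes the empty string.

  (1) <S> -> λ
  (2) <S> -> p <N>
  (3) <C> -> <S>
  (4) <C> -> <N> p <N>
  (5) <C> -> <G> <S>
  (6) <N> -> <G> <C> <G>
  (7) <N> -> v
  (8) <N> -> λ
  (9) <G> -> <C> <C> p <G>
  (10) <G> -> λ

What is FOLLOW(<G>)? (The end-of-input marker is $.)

{$, p, v}

FIRST(<S>): from <S>->λ we get {λ}; from <S>->p <N> we get {p}. So FIRST(<S>) = {λ, p}.
FIRST(<C>): from <C>-><S> we get {λ, p}; from <C>-><N> p <N> we get {p, v}; from <C>-><G> <S> we get {λ, p, v}. So FIRST(<C>) = {λ, p, v}.
FIRST(<G>): from <G>-><C> <C> p <G> we get {p, v}; from <G>->λ we get {λ}. So FIRST(<G>) = {λ, p, v}.
FIRST(<N>): from <N>-><G> <C> <G> we get {λ, p, v}; from <N>->v we get {v}; from <N>->λ we get {λ}. So FIRST(<N>) = {λ, p, v}.
FOLLOW(<S>) includes $ since <S> is the start symbol.
FOLLOW(<S>): in <C>-><S>, the suffix after <S> is empty, so FOLLOW(<S>) ⊇ FOLLOW(<C>) = {$, p, v}; in <C>-><G> <S>, the suffix after <S> is empty, so FOLLOW(<S>) ⊇ FOLLOW(<C>) = {$, p, v}. Thus FOLLOW(<S>) = {$, p, v}.
FOLLOW(<C>): in <N>-><G> <C> <G>, <C> is followed by <G> with FIRST {λ, p, v}; in <N>-><G> <C> <G>, the suffix after <C> is nullable, so FOLLOW(<C>) ⊇ FOLLOW(<N>) = {$, p, v}; in <G>-><C> <C> p <G> (occurrence 1), <C> is followed by <C> p <G> with FIRST {p, v}; in <G>-><C> <C> p <G> (occurrence 2), <C> is followed by p <G> with FIRST {p}. Thus FOLLOW(<C>) = {$, p, v}.
FOLLOW(<N>): in <S>->p <N>, the suffix after <N> is empty, so FOLLOW(<N>) ⊇ FOLLOW(<S>) = {$, p, v}; in <C>-><N> p <N> (occurrence 1), <N> is followed by p <N> with FIRST {p}; in <C>-><N> p <N> (occurrence 2), the suffix after <N> is empty, so FOLLOW(<N>) ⊇ FOLLOW(<C>) = {$, p, v}. Thus FOLLOW(<N>) = {$, p, v}.
FOLLOW(<G>): in <C>-><G> <S>, <G> is followed by <S> with FIRST {λ, p}; in <C>-><G> <S>, the suffix after <G> is nullable, so FOLLOW(<G>) ⊇ FOLLOW(<C>) = {$, p, v}; in <N>-><G> <C> <G> (occurrence 1), <G> is followed by <C> <G> with FIRST {λ, p, v}; in <N>-><G> <C> <G> (occurrence 1), the suffix after <G> is nullable, so FOLLOW(<G>) ⊇ FOLLOW(<N>) = {$, p, v}; in <N>-><G> <C> <G> (occurrence 2), the suffix after <G> is empty, so FOLLOW(<G>) ⊇ FOLLOW(<N>) = {$, p, v}; in <G>-><C> <C> p <G>, the suffix after <G> is empty (adds nothing new). Thus FOLLOW(<G>) = {$, p, v}.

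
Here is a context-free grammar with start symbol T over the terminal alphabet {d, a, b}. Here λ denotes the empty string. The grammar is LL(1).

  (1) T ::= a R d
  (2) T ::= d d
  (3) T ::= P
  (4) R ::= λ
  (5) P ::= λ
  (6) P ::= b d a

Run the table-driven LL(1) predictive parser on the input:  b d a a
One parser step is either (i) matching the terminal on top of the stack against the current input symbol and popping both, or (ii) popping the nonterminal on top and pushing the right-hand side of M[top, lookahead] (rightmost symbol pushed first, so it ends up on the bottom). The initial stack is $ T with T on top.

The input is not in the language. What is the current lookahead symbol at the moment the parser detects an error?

     Stack    Input      Action
  1  $ T      b d a a $  expand T ::= P
  2  $ P      b d a a $  expand P ::= b d a
  3  $ a d b  b d a a $  match b
  4  $ a d    d a a $    match d
  5  $ a      a a $      match a
  6  $        a $        error: stack empty but input remains

a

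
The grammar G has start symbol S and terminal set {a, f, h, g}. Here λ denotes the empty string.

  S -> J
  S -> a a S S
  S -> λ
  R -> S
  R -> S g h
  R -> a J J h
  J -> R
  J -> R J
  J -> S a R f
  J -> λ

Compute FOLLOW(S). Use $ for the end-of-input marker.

{$, a, f, g, h}

FIRST(S): from S->J we get {λ, a, g}; from S->a a S S we get {a}; from S->λ we get {λ}. So FIRST(S) = {λ, a, g}.
FIRST(R): from R->S we get {λ, a, g}; from R->S g h we get {a, g}; from R->a J J h we get {a}. So FIRST(R) = {λ, a, g}.
FIRST(J): from J->R we get {λ, a, g}; from J->R J we get {λ, a, g}; from J->S a R f we get {a, g}; from J->λ we get {λ}. So FIRST(J) = {λ, a, g}.
FOLLOW(S) includes $ since S is the start symbol.
FOLLOW(S): in S->a a S S (occurrence 1), S is followed by S with FIRST {λ, a, g}; in S->a a S S (occurrence 1), the suffix after S is nullable (adds nothing new); in S->a a S S (occurrence 2), the suffix after S is empty (adds nothing new); in R->S, the suffix after S is empty, so FOLLOW(S) ⊇ FOLLOW(R) = {$, a, f, g, h}; in R->S g h, S is followed by g h with FIRST {g}; in J->S a R f, S is followed by a R f with FIRST {a}. Thus FOLLOW(S) = {$, a, f, g, h}.
FOLLOW(J): in S->J, the suffix after J is empty, so FOLLOW(J) ⊇ FOLLOW(S) = {$, a, f, g, h}; in R->a J J h (occurrence 1), J is followed by J h with FIRST {a, g, h}; in R->a J J h (occurrence 2), J is followed by h with FIRST {h}; in J->R J, the suffix after J is empty (adds nothing new). Thus FOLLOW(J) = {$, a, f, g, h}.
FOLLOW(R): in J->R, the suffix after R is empty, so FOLLOW(R) ⊇ FOLLOW(J) = {$, a, f, g, h}; in J->R J, R is followed by J with FIRST {λ, a, g}; in J->R J, the suffix after R is nullable, so FOLLOW(R) ⊇ FOLLOW(J) = {$, a, f, g, h}; in J->S a R f, R is followed by f with FIRST {f}. Thus FOLLOW(R) = {$, a, f, g, h}.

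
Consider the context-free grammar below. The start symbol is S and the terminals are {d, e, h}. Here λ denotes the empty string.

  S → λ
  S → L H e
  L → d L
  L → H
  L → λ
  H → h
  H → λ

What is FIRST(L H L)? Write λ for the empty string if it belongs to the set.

{λ, d, h}

FIRST(H) = {λ, h}
FIRST(L) = {λ, d, h}  (via H)
FIRST(S) = {λ, d, e, h}  (via L H e)
FIRST(L H L): take FIRST of each symbol in turn, carrying on past any symbol whose FIRST contains λ; result {λ, d, h}.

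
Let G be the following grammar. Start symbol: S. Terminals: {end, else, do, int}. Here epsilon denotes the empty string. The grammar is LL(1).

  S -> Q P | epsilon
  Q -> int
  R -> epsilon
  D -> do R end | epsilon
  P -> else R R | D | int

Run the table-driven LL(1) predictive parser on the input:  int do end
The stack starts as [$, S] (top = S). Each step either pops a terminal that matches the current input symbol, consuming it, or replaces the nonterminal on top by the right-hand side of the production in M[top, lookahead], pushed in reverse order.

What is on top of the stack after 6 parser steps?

step 1: stack=$ S  input=int do end $  — expand S -> Q P
step 2: stack=$ P Q  input=int do end $  — expand Q -> int
step 3: stack=$ P int  input=int do end $  — match int
step 4: stack=$ P  input=do end $  — expand P -> D
step 5: stack=$ D  input=do end $  — expand D -> do R end
step 6: stack=$ end R do  input=do end $  — match do
Stack after step 6: $ end R (top = R).

R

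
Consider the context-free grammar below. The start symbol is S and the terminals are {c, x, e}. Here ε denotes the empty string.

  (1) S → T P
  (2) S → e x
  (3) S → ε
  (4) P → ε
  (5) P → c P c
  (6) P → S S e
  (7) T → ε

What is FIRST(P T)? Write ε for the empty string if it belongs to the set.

FIRST(T): from T→ε we get {ε}. So FIRST(T) = {ε}.
FIRST(S): from S→T P we get {ε, c, e}; from S→e x we get {e}; from S→ε we get {ε}. So FIRST(S) = {ε, c, e}.
FIRST(P): from P→ε we get {ε}; from P→c P c we get {c}; from P→S S e we get {c, e}. So FIRST(P) = {ε, c, e}.
FIRST(P T): take FIRST of each symbol in turn, carrying on past any symbol whose FIRST contains ε; result {ε, c, e}.

{ε, c, e}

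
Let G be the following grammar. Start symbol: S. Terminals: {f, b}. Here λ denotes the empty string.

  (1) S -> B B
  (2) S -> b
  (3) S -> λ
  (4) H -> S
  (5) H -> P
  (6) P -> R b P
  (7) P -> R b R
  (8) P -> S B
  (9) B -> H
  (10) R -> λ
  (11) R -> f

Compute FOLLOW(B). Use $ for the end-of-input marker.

{$, b, f}

FIRST(R) = {λ, f}
FIRST(S) = {λ, b, f}  (via B B)
FIRST(H) = {λ, b, f}  (via S, P)
FIRST(B) = {λ, b, f}  (via H)
FIRST(P) = {λ, b, f}  (via R b P, R b R, S B)
FOLLOW(S) includes $ since S is the start symbol.
FOLLOW(S): in H->S, the suffix after S is empty, so FOLLOW(S) ⊇ FOLLOW(H) = {$, b, f}; in P->S B, S is followed by B with FIRST {λ, b, f}; in P->S B, the suffix after S is nullable, so FOLLOW(S) ⊇ FOLLOW(P) = {$, b, f}. Thus FOLLOW(S) = {$, b, f}.
FOLLOW(H): in B->H, the suffix after H is empty, so FOLLOW(H) ⊇ FOLLOW(B) = {$, b, f}. Thus FOLLOW(H) = {$, b, f}.
FOLLOW(P): in H->P, the suffix after P is empty, so FOLLOW(P) ⊇ FOLLOW(H) = {$, b, f}; in P->R b P, the suffix after P is empty (adds nothing new). Thus FOLLOW(P) = {$, b, f}.
FOLLOW(B): in S->B B (occurrence 1), B is followed by B with FIRST {λ, b, f}; in S->B B (occurrence 1), the suffix after B is nullable, so FOLLOW(B) ⊇ FOLLOW(S) = {$, b, f}; in S->B B (occurrence 2), the suffix after B is empty, so FOLLOW(B) ⊇ FOLLOW(S) = {$, b, f}; in P->S B, the suffix after B is empty, so FOLLOW(B) ⊇ FOLLOW(P) = {$, b, f}. Thus FOLLOW(B) = {$, b, f}.
FOLLOW(R): in P->R b P, R is followed by b P with FIRST {b}; in P->R b R (occurrence 1), R is followed by b R with FIRST {b}; in P->R b R (occurrence 2), the suffix after R is empty, so FOLLOW(R) ⊇ FOLLOW(P) = {$, b, f}. Thus FOLLOW(R) = {$, b, f}.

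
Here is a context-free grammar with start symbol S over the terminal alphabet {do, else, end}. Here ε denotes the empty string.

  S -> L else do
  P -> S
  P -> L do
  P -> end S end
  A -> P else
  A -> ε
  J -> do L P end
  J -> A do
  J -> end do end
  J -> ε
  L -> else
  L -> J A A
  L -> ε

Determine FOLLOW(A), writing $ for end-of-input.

{do, else, end}

FIRST(S): from S->L else do we get {do, else, end}. So FIRST(S) = {do, else, end}.
FIRST(P): from P->S we get {do, else, end}; from P->L do we get {do, else, end}; from P->end S end we get {end}. So FIRST(P) = {do, else, end}.
FIRST(A): from A->P else we get {do, else, end}; from A->ε we get {ε}. So FIRST(A) = {ε, do, else, end}.
FIRST(J): from J->do L P end we get {do}; from J->A do we get {do, else, end}; from J->end do end we get {end}; from J->ε we get {ε}. So FIRST(J) = {ε, do, else, end}.
FIRST(L): from L->else we get {else}; from L->J A A we get {ε, do, else, end}; from L->ε we get {ε}. So FIRST(L) = {ε, do, else, end}.
FOLLOW(S) includes $ since S is the start symbol.
FOLLOW(P): in A->P else, P is followed by else with FIRST {else}; in J->do L P end, P is followed by end with FIRST {end}. Thus FOLLOW(P) = {else, end}.
FOLLOW(S): in P->S, the suffix after S is empty, so FOLLOW(S) ⊇ FOLLOW(P) = {else, end}; in P->end S end, S is followed by end with FIRST {end}. Thus FOLLOW(S) = {$, else, end}.
FOLLOW(L): in S->L else do, L is followed by else do with FIRST {else}; in P->L do, L is followed by do with FIRST {do}; in J->do L P end, L is followed by P end with FIRST {do, else, end}. Thus FOLLOW(L) = {do, else, end}.
FOLLOW(A): in J->A do, A is followed by do with FIRST {do}; in L->J A A (occurrence 1), A is followed by A with FIRST {ε, do, else, end}; in L->J A A (occurrence 1), the suffix after A is nullable, so FOLLOW(A) ⊇ FOLLOW(L) = {do, else, end}; in L->J A A (occurrence 2), the suffix after A is empty, so FOLLOW(A) ⊇ FOLLOW(L) = {do, else, end}. Thus FOLLOW(A) = {do, else, end}.
FOLLOW(J): in L->J A A, J is followed by A A with FIRST {ε, do, else, end}; in L->J A A, the suffix after J is nullable, so FOLLOW(J) ⊇ FOLLOW(L) = {do, else, end}. Thus FOLLOW(J) = {do, else, end}.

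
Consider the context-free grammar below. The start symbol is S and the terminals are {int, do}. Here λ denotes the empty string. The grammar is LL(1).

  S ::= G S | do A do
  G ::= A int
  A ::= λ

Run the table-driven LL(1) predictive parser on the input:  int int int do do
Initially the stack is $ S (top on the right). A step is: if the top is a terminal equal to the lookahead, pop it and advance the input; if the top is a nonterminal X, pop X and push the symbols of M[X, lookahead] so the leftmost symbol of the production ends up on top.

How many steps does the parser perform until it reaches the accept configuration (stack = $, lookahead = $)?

16

step 1: stack=$ S  input=int int int do do $  — expand S ::= G S
step 2: stack=$ S G  input=int int int do do $  — expand G ::= A int
step 3: stack=$ S int A  input=int int int do do $  — expand A ::= λ
step 4: stack=$ S int  input=int int int do do $  — match int
step 5: stack=$ S  input=int int do do $  — expand S ::= G S
step 6: stack=$ S G  input=int int do do $  — expand G ::= A int
step 7: stack=$ S int A  input=int int do do $  — expand A ::= λ
step 8: stack=$ S int  input=int int do do $  — match int
step 9: stack=$ S  input=int do do $  — expand S ::= G S
step 10: stack=$ S G  input=int do do $  — expand G ::= A int
step 11: stack=$ S int A  input=int do do $  — expand A ::= λ
step 12: stack=$ S int  input=int do do $  — match int
step 13: stack=$ S  input=do do $  — expand S ::= do A do
step 14: stack=$ do A do  input=do do $  — match do
step 15: stack=$ do A  input=do $  — expand A ::= λ
step 16: stack=$ do  input=do $  — match do
Accept reached after 16 steps.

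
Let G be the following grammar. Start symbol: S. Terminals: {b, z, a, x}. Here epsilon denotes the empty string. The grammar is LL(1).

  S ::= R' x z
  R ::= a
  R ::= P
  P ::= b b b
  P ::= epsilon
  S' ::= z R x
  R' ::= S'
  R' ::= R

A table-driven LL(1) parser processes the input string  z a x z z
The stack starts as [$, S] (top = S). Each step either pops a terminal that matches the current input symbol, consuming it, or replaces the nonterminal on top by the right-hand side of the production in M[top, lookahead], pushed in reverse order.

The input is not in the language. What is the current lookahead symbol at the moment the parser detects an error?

step 1: stack=$ S  input=z a x z z $  — expand S ::= R' x z
step 2: stack=$ z x R'  input=z a x z z $  — expand R' ::= S'
step 3: stack=$ z x S'  input=z a x z z $  — expand S' ::= z R x
step 4: stack=$ z x x R z  input=z a x z z $  — match z
step 5: stack=$ z x x R  input=a x z z $  — expand R ::= a
step 6: stack=$ z x x a  input=a x z z $  — match a
step 7: stack=$ z x x  input=x z z $  — match x
step 8: stack=$ z x  input=z z $  — error: top is terminal x but lookahead is z

z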